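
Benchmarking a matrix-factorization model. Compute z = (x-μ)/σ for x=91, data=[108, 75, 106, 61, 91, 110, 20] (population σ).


μ = 81.5714, σ = 30.3544
z = (91 - 81.5714)/30.3544 = 0.3106

0.3106


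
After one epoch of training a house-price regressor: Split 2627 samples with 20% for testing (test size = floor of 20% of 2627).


Test = ⌊2627·20/100⌋ = 525
Train = 2627 - 525 = 2102

Train: 2102, Test: 525


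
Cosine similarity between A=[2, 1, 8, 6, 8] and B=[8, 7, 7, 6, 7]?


A·B = 2·8 + 1·7 + 8·7 + 6·6 + 8·7 = 171
‖A‖ = √169 = 13, ‖B‖ = √247 = 15.7162
cos = 171/(√169·√247) = 171/√41743 = 0.837

0.837


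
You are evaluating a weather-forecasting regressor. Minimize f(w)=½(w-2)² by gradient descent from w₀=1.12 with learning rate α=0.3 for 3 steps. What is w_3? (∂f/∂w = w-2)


step 1: grad = 1.12-2 = -0.88; w = 1.12 - 0.3·(-0.88) = 1.384
step 2: grad = 1.384-2 = -0.616; w = 1.384 - 0.3·(-0.616) = 1.5688
step 3: grad = 1.5688-2 = -0.4312; w = 1.5688 - 0.3·(-0.4312) = 1.69816

1.69816


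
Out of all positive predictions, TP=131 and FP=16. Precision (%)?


Precision = TP/(TP+FP)
= 131/(131+16)
= 131/147 = 89.12%

89.12%


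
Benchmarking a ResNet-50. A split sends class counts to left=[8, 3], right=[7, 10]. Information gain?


Parent = [15, 13], H_parent = 0.9963
H_left = 0.8454 (n=11), H_right = 0.9774 (n=17)
H_children = (11/28)·0.8454 + (17/28)·0.9774 = 0.9255
IG = 0.9963 - 0.9255 = 0.0708

0.0708


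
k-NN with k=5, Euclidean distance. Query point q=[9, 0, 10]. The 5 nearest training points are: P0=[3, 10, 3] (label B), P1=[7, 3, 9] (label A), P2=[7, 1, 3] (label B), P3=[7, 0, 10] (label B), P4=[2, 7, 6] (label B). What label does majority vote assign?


d(q,P0) = 13.6015  (label B)
d(q,P1) = 3.7417  (label A)
d(q,P2) = 7.3485  (label B)
d(q,P3) = 2.0  (label B)
d(q,P4) = 10.6771  (label B)
Votes: A=1, B=4
Majority → B

B


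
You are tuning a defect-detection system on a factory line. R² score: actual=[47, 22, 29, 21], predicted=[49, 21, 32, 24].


ȳ = 29.75
SS_res = Σ(y-ŷ)² = 23
SS_tot = Σ(y-ȳ)² = 434.75
R² = 1 - SS_res/SS_tot = 1 - 0.0529 = 0.9471

0.9471


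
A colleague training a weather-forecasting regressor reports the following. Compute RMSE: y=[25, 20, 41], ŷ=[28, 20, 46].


MSE = 34/3 = 11.3333
RMSE = √(34/3) = 3.3665

3.3665


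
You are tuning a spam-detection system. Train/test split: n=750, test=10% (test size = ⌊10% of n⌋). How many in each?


Test = ⌊750·10/100⌋ = 75
Train = 750 - 75 = 675

Train: 675, Test: 75


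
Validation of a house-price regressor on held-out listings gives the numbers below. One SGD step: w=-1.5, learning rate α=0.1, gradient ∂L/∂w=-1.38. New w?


w_new = w - α·∇
= -1.5 - 0.1·-1.38
= -1.5 + 0.138
= -1.362

-1.362


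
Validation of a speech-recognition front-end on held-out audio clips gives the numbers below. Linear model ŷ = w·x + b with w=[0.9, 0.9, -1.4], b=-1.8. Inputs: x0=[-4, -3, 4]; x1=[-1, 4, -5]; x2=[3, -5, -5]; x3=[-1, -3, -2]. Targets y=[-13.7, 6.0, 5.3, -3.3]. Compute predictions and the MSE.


ŷ0 = (0.9)·(-4) + (0.9)·(-3) + (-1.4)·(4) - 1.8 = -13.7
ŷ1 = (0.9)·(-1) + (0.9)·(4) + (-1.4)·(-5) - 1.8 = 7.9
ŷ2 = (0.9)·(3) + (0.9)·(-5) + (-1.4)·(-5) - 1.8 = 3.4
ŷ3 = (0.9)·(-1) + (0.9)·(-3) + (-1.4)·(-2) - 1.8 = -2.6
errors² = [0.0, 3.61, 3.61, 0.49]
MSE = 7.7100/4 = 1.9275

1.9275


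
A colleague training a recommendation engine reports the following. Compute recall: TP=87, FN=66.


Recall = TP/(TP+FN)
= 87/(87+66)
= 87/153 = 56.86%

56.86%


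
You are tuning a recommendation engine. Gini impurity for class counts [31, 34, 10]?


Probabilities: [31/75, 34/75, 10/75] ≈ [0.4133, 0.4533, 0.1333]
Σpᵢ² = (961 + 1156 + 100)/75² = 2217/5625
Gini = 1 - Σpᵢ² = 1 - 2217/5625 = 0.6059

0.6059


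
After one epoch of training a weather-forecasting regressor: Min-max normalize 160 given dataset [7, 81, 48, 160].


min=7, max=160
(160-7)/(160-7) = 153/153 = 1.0

1.0


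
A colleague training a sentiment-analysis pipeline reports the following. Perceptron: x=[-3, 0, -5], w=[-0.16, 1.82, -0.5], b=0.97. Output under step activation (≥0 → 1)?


z = (-3)·(-0.16) + (0)·(1.82) + (-5)·(-0.5) + 0.97
  = 3.95
step(z) = 1 (z≥0)

1


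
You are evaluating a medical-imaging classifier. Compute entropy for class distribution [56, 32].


Probabilities: [56/88, 32/88] ≈ [0.6364, 0.3636]
H = -((56/88)·log₂(56/88) + (32/88)·log₂(32/88))
  = 0.9457 bits

0.9457 bits


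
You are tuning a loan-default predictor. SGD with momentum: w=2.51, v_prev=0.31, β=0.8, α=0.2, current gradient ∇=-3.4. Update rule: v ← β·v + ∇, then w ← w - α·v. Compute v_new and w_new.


v_new = 0.8·0.31 - 3.4 = 0.248 - 3.4 = -3.152
w_new = 2.51 - 0.2·-3.152 = 2.51 + 0.6304 = 3.1404

v_new=-3.152, w_new=3.1404


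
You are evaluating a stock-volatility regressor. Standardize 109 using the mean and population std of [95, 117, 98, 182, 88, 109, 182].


μ = 124.4286, σ = 37.4427
z = (109 - 124.4286)/37.4427 = -0.4121

-0.4121


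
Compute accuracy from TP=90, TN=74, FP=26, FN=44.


Accuracy = (TP+TN)/(TP+TN+FP+FN)
= (90+74)/(234)
= 164/234 = 70.09%

70.09%


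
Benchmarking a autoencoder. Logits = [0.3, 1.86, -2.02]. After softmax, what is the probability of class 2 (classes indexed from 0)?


Exponentials: e^0.3=1.3499, e^1.86=6.4237, e^-2.02=0.1327
Sum = 7.9063
Softmax = [0.1707, 0.8125, 0.0168]
p[2] = 0.1327/7.9063 = 0.0168

0.0168


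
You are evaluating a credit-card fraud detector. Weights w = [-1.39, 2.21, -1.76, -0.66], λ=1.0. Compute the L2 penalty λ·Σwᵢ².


‖w‖₂² = (-1.39)² + (2.21)² + (-1.76)² + (-0.66)²
     = 1.9321 + 4.8841 + 3.0976 + 0.4356
     = 10.3494
λ·‖w‖₂² = 1.0·10.3494 = 10.3494

10.3494


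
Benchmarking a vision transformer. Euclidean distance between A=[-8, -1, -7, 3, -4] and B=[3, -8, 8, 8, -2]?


d = √((-8-3)² + (-1+ 8)² + (-7-8)² + (3-8)² + (-4+ 2)²)
  = √(121 + 49 + 225 + 25 + 4)
  = √424 = 20.5913

20.5913


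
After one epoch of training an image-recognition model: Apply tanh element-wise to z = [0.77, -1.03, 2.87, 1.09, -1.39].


tanh(0.77) = 0.6469
tanh(-1.03) = -0.7739
tanh(2.87) = 0.9936
tanh(1.09) = 0.7969
tanh(-1.39) = -0.8832
result = [0.6469, -0.7739, 0.9936, 0.7969, -0.8832]

[0.6469, -0.7739, 0.9936, 0.7969, -0.8832]


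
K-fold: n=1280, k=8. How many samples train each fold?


Fold size = 1280/8 = 160
Training per fold = 1280 - 160 = 1120

1120


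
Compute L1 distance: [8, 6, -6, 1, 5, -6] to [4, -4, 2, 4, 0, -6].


d = |8-4| + |6+ 4| + |-6-2| + |1-4| + |5-0| + |-6+ 6|
  = 4 + 10 + 8 + 3 + 5 + 0
  = 30

30


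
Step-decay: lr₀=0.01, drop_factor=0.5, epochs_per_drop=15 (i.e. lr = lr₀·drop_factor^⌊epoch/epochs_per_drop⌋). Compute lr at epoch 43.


n_drops = ⌊43/15⌋ = 2
lr = 0.01·0.5^2 = 0.01·0.25 = 0.0025

0.0025


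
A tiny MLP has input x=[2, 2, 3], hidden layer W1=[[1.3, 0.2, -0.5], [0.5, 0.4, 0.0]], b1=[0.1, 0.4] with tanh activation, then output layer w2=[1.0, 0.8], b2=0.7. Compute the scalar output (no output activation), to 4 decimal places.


z1[0] = (1.3)·(2) + (0.2)·(2) + (-0.5)·(3) + 0.1 = 1.6
z1[1] = (0.5)·(2) + (0.4)·(2) + (0.0)·(3) + 0.4 = 2.2
h = tanh(z1) = [0.9217, 0.9757]
output = (1.0)·(0.9217) + (0.8)·(0.9757) + 0.7 = 2.4023

2.4023


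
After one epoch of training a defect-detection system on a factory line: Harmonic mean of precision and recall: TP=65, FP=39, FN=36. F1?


Precision = 65/104 = 0.625
Recall = 65/101 = 0.6436
F1 = 2·P·R/(P+R) = 2·TP/(2·TP+FP+FN) = 130/(130+39+36) = 130/205 = 0.6341

0.6341


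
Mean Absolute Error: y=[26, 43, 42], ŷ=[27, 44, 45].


Absolute errors: |26-27|=1, |43-44|=1, |42-45|=3
Sum = 5
MAE = 5/3 = 5/3

5/3


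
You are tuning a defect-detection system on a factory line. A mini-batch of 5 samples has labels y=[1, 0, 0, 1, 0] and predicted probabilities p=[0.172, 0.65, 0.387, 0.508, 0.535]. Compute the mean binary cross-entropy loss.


L[0] = -ln(0.172) = 1.7603
L[1] = -ln(1-0.65) = -ln(0.35) = 1.0498
L[2] = -ln(1-0.387) = -ln(0.613) = 0.4894
L[3] = -ln(0.508) = 0.6773
L[4] = -ln(1-0.535) = -ln(0.465) = 0.7657
mean = (1.7603 + 1.0498 + 0.4894 + 0.6773 + 0.7657)/5 = 0.9485

0.9485


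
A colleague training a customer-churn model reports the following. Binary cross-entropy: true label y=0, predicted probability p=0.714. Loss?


BCE = -[y·ln(p) + (1-y)·ln(1-p)]
= -0 - 1·ln(1-0.714)
= -ln(0.286) = 1.2518

1.2518


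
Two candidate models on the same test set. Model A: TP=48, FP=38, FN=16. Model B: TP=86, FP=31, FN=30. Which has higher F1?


Model A: P=48/86=0.5581, R=48/64=0.75, F1=2PR/(P+R)=2TP/(2TP+FP+FN)=96/150=0.64
Model B: P=86/117=0.735, R=86/116=0.7414, F1=2PR/(P+R)=2TP/(2TP+FP+FN)=172/233=0.7382
0.64 < 0.7382 → Model B

Model B


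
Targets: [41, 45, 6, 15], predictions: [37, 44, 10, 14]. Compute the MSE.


Squared errors: (41-37)²=16, (45-44)²=1, (6-10)²=16, (15-14)²=1
Sum = 34
MSE = 34/4 = 17/2

17/2


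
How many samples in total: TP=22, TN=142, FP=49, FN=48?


Total = TP + TN + FP + FN
= 22 + 142 + 49 + 48
= 261
(Predicted positive: 71, predicted negative: 190)

261


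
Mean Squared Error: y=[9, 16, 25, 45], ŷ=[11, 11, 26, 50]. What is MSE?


Squared errors: (9-11)²=4, (16-11)²=25, (25-26)²=1, (45-50)²=25
Sum = 55
MSE = 55/4 = 55/4

55/4


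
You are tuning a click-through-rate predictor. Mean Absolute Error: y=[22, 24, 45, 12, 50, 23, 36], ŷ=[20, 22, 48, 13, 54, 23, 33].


Absolute errors: |22-20|=2, |24-22|=2, |45-48|=3, |12-13|=1, |50-54|=4, |23-23|=0, |36-33|=3
Sum = 15
MAE = 15/7 = 15/7

15/7


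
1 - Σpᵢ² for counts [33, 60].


Probabilities: [33/93, 60/93] ≈ [0.3548, 0.6452]
Σpᵢ² = (1089 + 3600)/93² = 4689/8649
Gini = 1 - Σpᵢ² = 1 - 4689/8649 = 0.4579

0.4579


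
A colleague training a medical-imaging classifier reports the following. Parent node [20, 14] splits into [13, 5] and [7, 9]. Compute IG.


Parent = [20, 14], H_parent = 0.9774
H_left = 0.8524 (n=18), H_right = 0.9887 (n=16)
H_children = (18/34)·0.8524 + (16/34)·0.9887 = 0.9165
IG = 0.9774 - 0.9165 = 0.0609

0.0609


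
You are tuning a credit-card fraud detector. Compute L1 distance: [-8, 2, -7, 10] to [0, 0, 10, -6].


d = |-8-0| + |2-0| + |-7-10| + |10+ 6|
  = 8 + 2 + 17 + 16
  = 43

43


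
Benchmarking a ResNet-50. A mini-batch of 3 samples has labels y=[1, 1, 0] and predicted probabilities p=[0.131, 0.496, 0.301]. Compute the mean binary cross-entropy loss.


L[0] = -ln(0.131) = 2.0326
L[1] = -ln(0.496) = 0.7012
L[2] = -ln(1-0.301) = -ln(0.699) = 0.3581
mean = (2.0326 + 0.7012 + 0.3581)/3 = 1.0306

1.0306


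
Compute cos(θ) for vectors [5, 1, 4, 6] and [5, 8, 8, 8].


A·B = 5·5 + 1·8 + 4·8 + 6·8 = 113
‖A‖ = √78 = 8.8318, ‖B‖ = √217 = 14.7309
cos = 113/(√78·√217) = 113/√16926 = 0.8686

0.8686


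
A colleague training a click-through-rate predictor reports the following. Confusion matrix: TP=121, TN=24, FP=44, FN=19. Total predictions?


Total = TP + TN + FP + FN
= 121 + 24 + 44 + 19
= 208
(Predicted positive: 165, predicted negative: 43)

208


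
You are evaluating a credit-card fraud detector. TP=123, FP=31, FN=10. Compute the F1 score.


Precision = 123/154 = 0.7987
Recall = 123/133 = 0.9248
F1 = 2·P·R/(P+R) = 2·TP/(2·TP+FP+FN) = 246/(246+31+10) = 246/287 = 0.8571

0.8571


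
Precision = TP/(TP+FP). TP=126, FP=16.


Precision = TP/(TP+FP)
= 126/(126+16)
= 126/142 = 88.73%

88.73%


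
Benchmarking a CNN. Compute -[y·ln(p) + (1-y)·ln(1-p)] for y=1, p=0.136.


BCE = -[y·ln(p) + (1-y)·ln(1-p)]
= -1·ln(0.136) - 0
= -ln(0.136) = 1.9951

1.9951


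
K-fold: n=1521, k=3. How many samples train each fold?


Fold size = 1521/3 = 507
Training per fold = 1521 - 507 = 1014

1014


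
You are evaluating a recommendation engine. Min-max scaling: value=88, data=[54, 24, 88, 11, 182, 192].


min=11, max=192
(88-11)/(192-11) = 77/181 = 0.4254

0.4254


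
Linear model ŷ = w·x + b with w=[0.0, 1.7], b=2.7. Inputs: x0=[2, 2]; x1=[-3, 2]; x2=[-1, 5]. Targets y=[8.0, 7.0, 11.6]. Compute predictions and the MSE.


ŷ0 = (0.0)·(2) + (1.7)·(2) + 2.7 = 6.1
ŷ1 = (0.0)·(-3) + (1.7)·(2) + 2.7 = 6.1
ŷ2 = (0.0)·(-1) + (1.7)·(5) + 2.7 = 11.2
errors² = [3.61, 0.81, 0.16]
MSE = 4.5800/3 = 1.5267

1.5267


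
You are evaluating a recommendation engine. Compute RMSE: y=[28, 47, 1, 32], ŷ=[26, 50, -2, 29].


MSE = 31/4 = 7.75
RMSE = √(31/4) = 2.7839

2.7839


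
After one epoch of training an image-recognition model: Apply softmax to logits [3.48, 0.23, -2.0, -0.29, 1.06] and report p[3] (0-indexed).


Exponentials: e^3.48=32.4597, e^0.23=1.2586, e^-2.0=0.1353, e^-0.29=0.7483, e^1.06=2.8864
Sum = 37.4883
Softmax = [0.8659, 0.0336, 0.0036, 0.02, 0.077]
p[3] = 0.7483/37.4883 = 0.02

0.02


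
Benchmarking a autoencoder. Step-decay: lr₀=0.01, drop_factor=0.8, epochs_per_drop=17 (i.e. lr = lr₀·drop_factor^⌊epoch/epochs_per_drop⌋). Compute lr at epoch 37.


n_drops = ⌊37/17⌋ = 2
lr = 0.01·0.8^2 = 0.01·0.64 = 0.0064

0.0064


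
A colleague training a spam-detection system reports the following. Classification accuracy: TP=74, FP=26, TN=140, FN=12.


Accuracy = (TP+TN)/(TP+TN+FP+FN)
= (74+140)/(252)
= 214/252 = 84.92%

84.92%


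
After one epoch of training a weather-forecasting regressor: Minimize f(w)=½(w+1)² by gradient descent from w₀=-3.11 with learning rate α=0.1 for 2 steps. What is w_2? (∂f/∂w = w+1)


step 1: grad = -3.11+1 = -2.11; w = -3.11 - 0.1·(-2.11) = -2.899
step 2: grad = -2.899+1 = -1.899; w = -2.899 - 0.1·(-1.899) = -2.7091

-2.7091


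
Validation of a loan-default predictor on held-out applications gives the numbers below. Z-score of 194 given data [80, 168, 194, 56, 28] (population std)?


μ = 105.2, σ = 64.5675
z = (194 - 105.2)/64.5675 = 1.3753

1.3753


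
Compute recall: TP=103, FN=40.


Recall = TP/(TP+FN)
= 103/(103+40)
= 103/143 = 72.03%

72.03%


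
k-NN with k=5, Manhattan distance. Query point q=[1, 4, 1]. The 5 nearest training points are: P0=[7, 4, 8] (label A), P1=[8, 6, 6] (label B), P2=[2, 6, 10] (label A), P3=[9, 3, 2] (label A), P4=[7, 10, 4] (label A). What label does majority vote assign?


d(q,P0) = 13  (label A)
d(q,P1) = 14  (label B)
d(q,P2) = 12  (label A)
d(q,P3) = 10  (label A)
d(q,P4) = 15  (label A)
Votes: A=4, B=1
Majority → A

A


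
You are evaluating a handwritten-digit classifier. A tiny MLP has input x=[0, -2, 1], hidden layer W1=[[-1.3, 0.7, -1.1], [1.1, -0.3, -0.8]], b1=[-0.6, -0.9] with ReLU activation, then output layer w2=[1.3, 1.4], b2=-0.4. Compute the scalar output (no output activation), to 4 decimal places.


z1[0] = (-1.3)·(0) + (0.7)·(-2) + (-1.1)·(1) - 0.6 = -3.1
z1[1] = (1.1)·(0) + (-0.3)·(-2) + (-0.8)·(1) - 0.9 = -1.1
h = ReLU(z1) = [0.0, 0.0]
output = (1.3)·(0.0) + (1.4)·(0.0) - 0.4 = -0.4

-0.4


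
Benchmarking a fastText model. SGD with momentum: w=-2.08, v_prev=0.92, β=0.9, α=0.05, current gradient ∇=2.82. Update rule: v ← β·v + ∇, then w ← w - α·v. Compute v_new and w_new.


v_new = 0.9·0.92 + 2.82 = 0.828 + 2.82 = 3.648
w_new = -2.08 - 0.05·3.648 = -2.08 - 0.1824 = -2.2624

v_new=3.648, w_new=-2.2624


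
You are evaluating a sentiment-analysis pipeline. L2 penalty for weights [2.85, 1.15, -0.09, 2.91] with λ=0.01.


‖w‖₂² = (2.85)² + (1.15)² + (-0.09)² + (2.91)²
     = 8.1225 + 1.3225 + 0.0081 + 8.4681
     = 17.9212
λ·‖w‖₂² = 0.01·17.9212 = 0.179212

0.179212


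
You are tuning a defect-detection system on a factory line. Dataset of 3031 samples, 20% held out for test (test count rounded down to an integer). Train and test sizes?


Test = ⌊3031·20/100⌋ = 606
Train = 3031 - 606 = 2425

Train: 2425, Test: 606


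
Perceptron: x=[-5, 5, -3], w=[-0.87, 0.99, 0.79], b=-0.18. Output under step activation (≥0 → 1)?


z = (-5)·(-0.87) + (5)·(0.99) + (-3)·(0.79) - 0.18
  = 6.75
step(z) = 1 (z≥0)

1


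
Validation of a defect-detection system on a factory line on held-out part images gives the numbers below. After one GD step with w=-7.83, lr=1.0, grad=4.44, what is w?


w_new = w - α·∇
= -7.83 - 1.0·4.44
= -7.83 - 4.44
= -12.27

-12.27


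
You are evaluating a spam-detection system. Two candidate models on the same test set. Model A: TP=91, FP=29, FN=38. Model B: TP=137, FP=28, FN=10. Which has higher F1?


Model A: P=91/120=0.7583, R=91/129=0.7054, F1=2PR/(P+R)=2TP/(2TP+FP+FN)=182/249=0.7309
Model B: P=137/165=0.8303, R=137/147=0.932, F1=2PR/(P+R)=2TP/(2TP+FP+FN)=274/312=0.8782
0.7309 < 0.8782 → Model B

Model B


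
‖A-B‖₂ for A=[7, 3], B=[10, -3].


d = √((7-10)² + (3+ 3)²)
  = √(9 + 36)
  = √45 = 6.7082

6.7082


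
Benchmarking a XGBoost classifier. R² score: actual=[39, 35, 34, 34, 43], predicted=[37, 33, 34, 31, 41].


ȳ = 37
SS_res = Σ(y-ŷ)² = 21
SS_tot = Σ(y-ȳ)² = 62
R² = 1 - SS_res/SS_tot = 1 - 0.3387 = 0.6613

0.6613


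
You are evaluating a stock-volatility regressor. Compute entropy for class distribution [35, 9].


Probabilities: [35/44, 9/44] ≈ [0.7955, 0.2045]
H = -((35/44)·log₂(35/44) + (9/44)·log₂(9/44))
  = 0.7309 bits

0.7309 bits


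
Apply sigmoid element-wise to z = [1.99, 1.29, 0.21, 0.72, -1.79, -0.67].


σ(1.99) = 1/(1+e^-1.99) = 0.8797
σ(1.29) = 1/(1+e^-1.29) = 0.7841
σ(0.21) = 1/(1+e^-0.21) = 0.5523
σ(0.72) = 1/(1+e^-0.72) = 0.6726
σ(-1.79) = 1/(1+e^1.79) = 0.1431
σ(-0.67) = 1/(1+e^0.67) = 0.3385
result = [0.8797, 0.7841, 0.5523, 0.6726, 0.1431, 0.3385]

[0.8797, 0.7841, 0.5523, 0.6726, 0.1431, 0.3385]


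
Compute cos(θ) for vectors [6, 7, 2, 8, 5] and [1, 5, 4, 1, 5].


A·B = 6·1 + 7·5 + 2·4 + 8·1 + 5·5 = 82
‖A‖ = √178 = 13.3417, ‖B‖ = √68 = 8.2462
cos = 82/(√178·√68) = 82/√12104 = 0.7453

0.7453


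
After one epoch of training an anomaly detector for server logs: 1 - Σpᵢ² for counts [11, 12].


Probabilities: [11/23, 12/23] ≈ [0.4783, 0.5217]
Σpᵢ² = (121 + 144)/23² = 265/529
Gini = 1 - Σpᵢ² = 1 - 265/529 = 0.4991

0.4991


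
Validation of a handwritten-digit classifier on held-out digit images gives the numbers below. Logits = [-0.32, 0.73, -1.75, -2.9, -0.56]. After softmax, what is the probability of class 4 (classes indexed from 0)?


Exponentials: e^-0.32=0.7261, e^0.73=2.0751, e^-1.75=0.1738, e^-2.9=0.055, e^-0.56=0.5712
Sum = 3.6012
Softmax = [0.2016, 0.5762, 0.0483, 0.0153, 0.1586]
p[4] = 0.5712/3.6012 = 0.1586

0.1586


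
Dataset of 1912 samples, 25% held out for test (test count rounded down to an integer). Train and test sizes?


Test = ⌊1912·25/100⌋ = 478
Train = 1912 - 478 = 1434

Train: 1434, Test: 478


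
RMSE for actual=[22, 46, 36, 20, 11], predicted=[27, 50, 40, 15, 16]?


MSE = 107/5 = 21.4
RMSE = √(107/5) = 4.626

4.626


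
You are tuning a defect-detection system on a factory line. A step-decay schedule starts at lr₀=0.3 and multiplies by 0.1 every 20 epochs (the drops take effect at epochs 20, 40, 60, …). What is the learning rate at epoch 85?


n_drops = ⌊85/20⌋ = 4
lr = 0.3·0.1^4 = 0.3·0.0001 = 0.00003

0.00003


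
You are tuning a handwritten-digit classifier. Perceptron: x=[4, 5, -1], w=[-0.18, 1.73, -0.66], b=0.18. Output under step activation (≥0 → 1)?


z = (4)·(-0.18) + (5)·(1.73) + (-1)·(-0.66) + 0.18
  = 8.77
step(z) = 1 (z≥0)

1


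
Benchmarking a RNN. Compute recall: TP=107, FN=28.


Recall = TP/(TP+FN)
= 107/(107+28)
= 107/135 = 79.26%

79.26%


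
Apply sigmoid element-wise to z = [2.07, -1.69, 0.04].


σ(2.07) = 1/(1+e^-2.07) = 0.888
σ(-1.69) = 1/(1+e^1.69) = 0.1558
σ(0.04) = 1/(1+e^-0.04) = 0.51
result = [0.888, 0.1558, 0.51]

[0.888, 0.1558, 0.51]


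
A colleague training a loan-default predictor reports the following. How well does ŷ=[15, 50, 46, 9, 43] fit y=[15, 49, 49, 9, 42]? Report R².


ȳ = 32.8
SS_res = Σ(y-ŷ)² = 11
SS_tot = Σ(y-ȳ)² = 1492.8
R² = 1 - SS_res/SS_tot = 1 - 0.0074 = 0.9926

0.9926


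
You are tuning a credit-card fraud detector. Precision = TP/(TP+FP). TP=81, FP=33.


Precision = TP/(TP+FP)
= 81/(81+33)
= 81/114 = 71.05%

71.05%


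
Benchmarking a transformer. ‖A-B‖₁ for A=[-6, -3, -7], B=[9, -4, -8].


d = |-6-9| + |-3+ 4| + |-7+ 8|
  = 15 + 1 + 1
  = 17

17


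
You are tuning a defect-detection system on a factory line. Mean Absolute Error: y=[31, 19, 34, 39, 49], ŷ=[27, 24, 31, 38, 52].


Absolute errors: |31-27|=4, |19-24|=5, |34-31|=3, |39-38|=1, |49-52|=3
Sum = 16
MAE = 16/5 = 16/5

16/5


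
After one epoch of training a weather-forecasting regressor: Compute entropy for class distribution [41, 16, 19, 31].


Probabilities: [41/107, 16/107, 19/107, 31/107] ≈ [0.3832, 0.1495, 0.1776, 0.2897]
H = -((41/107)·log₂(41/107) + (16/107)·log₂(16/107) + (19/107)·log₂(19/107) + (31/107)·log₂(31/107))
  = 1.9008 bits

1.9008 bits


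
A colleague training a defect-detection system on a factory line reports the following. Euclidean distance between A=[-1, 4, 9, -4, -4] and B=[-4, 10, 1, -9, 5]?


d = √((-1+ 4)² + (4-10)² + (9-1)² + (-4+ 9)² + (-4-5)²)
  = √(9 + 36 + 64 + 25 + 81)
  = √215 = 14.6629

14.6629


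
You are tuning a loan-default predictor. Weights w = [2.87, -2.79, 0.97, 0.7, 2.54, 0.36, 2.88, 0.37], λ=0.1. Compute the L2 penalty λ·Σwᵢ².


‖w‖₂² = (2.87)² + (-2.79)² + (0.97)² + (0.7)² + (2.54)² + (0.36)² + (2.88)² + (0.37)²
     = 8.2369 + 7.7841 + 0.9409 + 0.49 + 6.4516 + 0.1296 + 8.2944 + 0.1369
     = 32.4644
λ·‖w‖₂² = 0.1·32.4644 = 3.24644

3.24644


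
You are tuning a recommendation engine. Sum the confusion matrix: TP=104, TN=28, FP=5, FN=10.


Total = TP + TN + FP + FN
= 104 + 28 + 5 + 10
= 147
(Predicted positive: 109, predicted negative: 38)

147


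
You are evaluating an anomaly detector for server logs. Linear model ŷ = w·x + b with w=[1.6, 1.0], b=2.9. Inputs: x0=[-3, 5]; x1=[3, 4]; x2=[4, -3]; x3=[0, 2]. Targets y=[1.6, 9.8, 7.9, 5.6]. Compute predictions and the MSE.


ŷ0 = (1.6)·(-3) + (1.0)·(5) + 2.9 = 3.1
ŷ1 = (1.6)·(3) + (1.0)·(4) + 2.9 = 11.7
ŷ2 = (1.6)·(4) + (1.0)·(-3) + 2.9 = 6.3
ŷ3 = (1.6)·(0) + (1.0)·(2) + 2.9 = 4.9
errors² = [2.25, 3.61, 2.56, 0.49]
MSE = 8.9100/4 = 2.2275

2.2275


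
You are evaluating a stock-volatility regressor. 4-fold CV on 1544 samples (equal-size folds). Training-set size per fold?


Fold size = 1544/4 = 386
Training per fold = 1544 - 386 = 1158

1158


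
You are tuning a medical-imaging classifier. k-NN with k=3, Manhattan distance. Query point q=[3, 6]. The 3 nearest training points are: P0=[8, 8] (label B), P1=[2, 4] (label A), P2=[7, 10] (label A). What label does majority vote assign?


d(q,P0) = 7  (label B)
d(q,P1) = 3  (label A)
d(q,P2) = 8  (label A)
Votes: A=2, B=1
Majority → A

A


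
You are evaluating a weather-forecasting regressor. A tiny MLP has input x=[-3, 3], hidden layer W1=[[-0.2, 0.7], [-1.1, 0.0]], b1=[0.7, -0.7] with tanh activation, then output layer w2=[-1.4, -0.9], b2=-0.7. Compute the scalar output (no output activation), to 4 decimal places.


z1[0] = (-0.2)·(-3) + (0.7)·(3) + 0.7 = 3.4
z1[1] = (-1.1)·(-3) + (0.0)·(3) - 0.7 = 2.6
h = tanh(z1) = [0.9978, 0.989]
output = (-1.4)·(0.9978) + (-0.9)·(0.989) - 0.7 = -2.987

-2.987


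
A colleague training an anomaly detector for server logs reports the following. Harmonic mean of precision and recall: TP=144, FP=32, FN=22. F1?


Precision = 144/176 = 0.8182
Recall = 144/166 = 0.8675
F1 = 2·P·R/(P+R) = 2·TP/(2·TP+FP+FN) = 288/(288+32+22) = 288/342 = 0.8421

0.8421


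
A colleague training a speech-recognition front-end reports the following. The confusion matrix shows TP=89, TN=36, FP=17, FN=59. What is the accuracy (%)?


Accuracy = (TP+TN)/(TP+TN+FP+FN)
= (89+36)/(201)
= 125/201 = 62.19%

62.19%


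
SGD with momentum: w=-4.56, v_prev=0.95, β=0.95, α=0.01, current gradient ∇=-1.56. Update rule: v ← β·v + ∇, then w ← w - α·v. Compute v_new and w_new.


v_new = 0.95·0.95 - 1.56 = 0.9025 - 1.56 = -0.6575
w_new = -4.56 - 0.01·-0.6575 = -4.56 + 0.006575 = -4.553425

v_new=-0.6575, w_new=-4.553425


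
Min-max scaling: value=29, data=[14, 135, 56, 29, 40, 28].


min=14, max=135
(29-14)/(135-14) = 15/121 = 0.124

0.124


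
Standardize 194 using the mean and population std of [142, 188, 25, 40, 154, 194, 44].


μ = 112.4286, σ = 68.1801
z = (194 - 112.4286)/68.1801 = 1.1964

1.1964


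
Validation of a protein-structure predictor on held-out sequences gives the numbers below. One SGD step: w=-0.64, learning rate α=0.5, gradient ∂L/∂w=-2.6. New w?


w_new = w - α·∇
= -0.64 - 0.5·-2.6
= -0.64 + 1.3
= 0.66

0.66


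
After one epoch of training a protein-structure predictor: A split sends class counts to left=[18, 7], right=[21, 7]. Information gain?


Parent = [39, 14], H_parent = 0.8329
H_left = 0.8555 (n=25), H_right = 0.8113 (n=28)
H_children = (25/53)·0.8555 + (28/53)·0.8113 = 0.8321
IG = 0.8329 - 0.8321 = 0.0008

0.0008


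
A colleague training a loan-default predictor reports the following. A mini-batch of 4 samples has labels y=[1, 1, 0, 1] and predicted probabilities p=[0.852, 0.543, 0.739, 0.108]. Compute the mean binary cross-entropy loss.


L[0] = -ln(0.852) = 0.1602
L[1] = -ln(0.543) = 0.6106
L[2] = -ln(1-0.739) = -ln(0.261) = 1.3432
L[3] = -ln(0.108) = 2.2256
mean = (0.1602 + 0.6106 + 1.3432 + 2.2256)/4 = 1.0849

1.0849


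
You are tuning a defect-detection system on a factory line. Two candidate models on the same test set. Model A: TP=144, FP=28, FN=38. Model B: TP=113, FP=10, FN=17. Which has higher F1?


Model A: P=144/172=0.8372, R=144/182=0.7912, F1=2PR/(P+R)=2TP/(2TP+FP+FN)=288/354=0.8136
Model B: P=113/123=0.9187, R=113/130=0.8692, F1=2PR/(P+R)=2TP/(2TP+FP+FN)=226/253=0.8933
0.8136 < 0.8933 → Model B

Model B


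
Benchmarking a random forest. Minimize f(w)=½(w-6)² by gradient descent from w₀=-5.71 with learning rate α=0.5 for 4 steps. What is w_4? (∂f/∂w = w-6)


step 1: grad = -5.71-6 = -11.71; w = -5.71 - 0.5·(-11.71) = 0.145
step 2: grad = 0.145-6 = -5.855; w = 0.145 - 0.5·(-5.855) = 3.0725
step 3: grad = 3.0725-6 = -2.9275; w = 3.0725 - 0.5·(-2.9275) = 4.53625
step 4: grad = 4.53625-6 = -1.46375; w = 4.53625 - 0.5·(-1.46375) = 5.268125

5.268125


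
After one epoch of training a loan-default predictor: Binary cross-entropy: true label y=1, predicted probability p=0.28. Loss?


BCE = -[y·ln(p) + (1-y)·ln(1-p)]
= -1·ln(0.28) - 0
= -ln(0.28) = 1.273

1.273


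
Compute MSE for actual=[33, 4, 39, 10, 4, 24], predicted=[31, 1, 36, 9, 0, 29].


Squared errors: (33-31)²=4, (4-1)²=9, (39-36)²=9, (10-9)²=1, (4-0)²=16, (24-29)²=25
Sum = 64
MSE = 64/6 = 32/3

32/3


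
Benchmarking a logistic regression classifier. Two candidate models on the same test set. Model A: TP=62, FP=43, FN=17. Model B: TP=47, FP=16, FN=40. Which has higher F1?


Model A: P=62/105=0.5905, R=62/79=0.7848, F1=2PR/(P+R)=2TP/(2TP+FP+FN)=124/184=0.6739
Model B: P=47/63=0.746, R=47/87=0.5402, F1=2PR/(P+R)=2TP/(2TP+FP+FN)=94/150=0.6267
0.6739 > 0.6267 → Model A

Model A


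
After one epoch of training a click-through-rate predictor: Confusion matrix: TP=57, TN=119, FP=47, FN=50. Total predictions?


Total = TP + TN + FP + FN
= 57 + 119 + 47 + 50
= 273
(Predicted positive: 104, predicted negative: 169)

273


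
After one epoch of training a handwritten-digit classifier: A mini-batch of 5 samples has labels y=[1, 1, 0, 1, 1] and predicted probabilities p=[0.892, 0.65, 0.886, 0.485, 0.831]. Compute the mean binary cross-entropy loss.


L[0] = -ln(0.892) = 0.1143
L[1] = -ln(0.65) = 0.4308
L[2] = -ln(1-0.886) = -ln(0.114) = 2.1716
L[3] = -ln(0.485) = 0.7236
L[4] = -ln(0.831) = 0.1851
mean = (0.1143 + 0.4308 + 2.1716 + 0.7236 + 0.1851)/5 = 0.7251

0.7251


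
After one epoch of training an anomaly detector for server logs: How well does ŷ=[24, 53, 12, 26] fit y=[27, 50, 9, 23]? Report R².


ȳ = 27.25
SS_res = Σ(y-ŷ)² = 36
SS_tot = Σ(y-ȳ)² = 868.75
R² = 1 - SS_res/SS_tot = 1 - 0.0414 = 0.9586

0.9586


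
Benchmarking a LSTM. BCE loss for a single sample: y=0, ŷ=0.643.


BCE = -[y·ln(p) + (1-y)·ln(1-p)]
= -0 - 1·ln(1-0.643)
= -ln(0.357) = 1.03

1.03


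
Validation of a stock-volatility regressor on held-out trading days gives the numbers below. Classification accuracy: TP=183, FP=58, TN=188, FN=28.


Accuracy = (TP+TN)/(TP+TN+FP+FN)
= (183+188)/(457)
= 371/457 = 81.18%

81.18%


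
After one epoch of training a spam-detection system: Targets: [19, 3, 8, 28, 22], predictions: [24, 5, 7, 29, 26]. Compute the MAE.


Absolute errors: |19-24|=5, |3-5|=2, |8-7|=1, |28-29|=1, |22-26|=4
Sum = 13
MAE = 13/5 = 13/5

13/5


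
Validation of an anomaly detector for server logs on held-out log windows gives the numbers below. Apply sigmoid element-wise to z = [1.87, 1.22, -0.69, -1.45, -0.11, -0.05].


σ(1.87) = 1/(1+e^-1.87) = 0.8665
σ(1.22) = 1/(1+e^-1.22) = 0.7721
σ(-0.69) = 1/(1+e^0.69) = 0.334
σ(-1.45) = 1/(1+e^1.45) = 0.19
σ(-0.11) = 1/(1+e^0.11) = 0.4725
σ(-0.05) = 1/(1+e^0.05) = 0.4875
result = [0.8665, 0.7721, 0.334, 0.19, 0.4725, 0.4875]

[0.8665, 0.7721, 0.334, 0.19, 0.4725, 0.4875]


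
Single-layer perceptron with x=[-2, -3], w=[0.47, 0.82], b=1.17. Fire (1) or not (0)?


z = (-2)·(0.47) + (-3)·(0.82) + 1.17
  = -2.23
step(z) = 0 (z<0)

0


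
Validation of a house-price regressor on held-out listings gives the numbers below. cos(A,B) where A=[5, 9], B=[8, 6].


A·B = 5·8 + 9·6 = 94
‖A‖ = √106 = 10.2956, ‖B‖ = √100 = 10
cos = 94/(√106·√100) = 94/√10600 = 0.913

0.913


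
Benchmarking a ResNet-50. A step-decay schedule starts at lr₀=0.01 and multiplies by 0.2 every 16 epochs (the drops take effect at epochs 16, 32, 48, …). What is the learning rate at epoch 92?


n_drops = ⌊92/16⌋ = 5
lr = 0.01·0.2^5 = 0.01·0.00032 = 0.0000032

0.0000032


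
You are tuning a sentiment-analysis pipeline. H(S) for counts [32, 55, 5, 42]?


Probabilities: [32/134, 55/134, 5/134, 42/134] ≈ [0.2388, 0.4104, 0.0373, 0.3134]
H = -((32/134)·log₂(32/134) + (55/134)·log₂(55/134) + (5/134)·log₂(5/134) + (42/134)·log₂(42/134))
  = 1.7223 bits

1.7223 bits


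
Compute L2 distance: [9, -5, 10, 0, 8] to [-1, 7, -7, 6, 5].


d = √((9+ 1)² + (-5-7)² + (10+ 7)² + (0-6)² + (8-5)²)
  = √(100 + 144 + 289 + 36 + 9)
  = √578 = 24.0416

24.0416


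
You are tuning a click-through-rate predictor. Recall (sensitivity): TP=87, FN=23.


Recall = TP/(TP+FN)
= 87/(87+23)
= 87/110 = 79.09%

79.09%


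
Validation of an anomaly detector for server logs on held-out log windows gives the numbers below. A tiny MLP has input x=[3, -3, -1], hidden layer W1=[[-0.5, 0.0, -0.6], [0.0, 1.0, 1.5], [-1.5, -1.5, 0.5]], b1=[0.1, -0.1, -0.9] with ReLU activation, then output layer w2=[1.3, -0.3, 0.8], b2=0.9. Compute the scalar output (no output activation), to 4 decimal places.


z1[0] = (-0.5)·(3) + (0.0)·(-3) + (-0.6)·(-1) + 0.1 = -0.8
z1[1] = (0.0)·(3) + (1.0)·(-3) + (1.5)·(-1) - 0.1 = -4.6
z1[2] = (-1.5)·(3) + (-1.5)·(-3) + (0.5)·(-1) - 0.9 = -1.4
h = ReLU(z1) = [0.0, 0.0, 0.0]
output = (1.3)·(0.0) + (-0.3)·(0.0) + (0.8)·(0.0) + 0.9 = 0.9

0.9


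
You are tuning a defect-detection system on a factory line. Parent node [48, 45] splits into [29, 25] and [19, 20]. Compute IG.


Parent = [48, 45], H_parent = 0.9992
H_left = 0.996 (n=54), H_right = 0.9995 (n=39)
H_children = (54/93)·0.996 + (39/93)·0.9995 = 0.9975
IG = 0.9992 - 0.9975 = 0.0017

0.0017


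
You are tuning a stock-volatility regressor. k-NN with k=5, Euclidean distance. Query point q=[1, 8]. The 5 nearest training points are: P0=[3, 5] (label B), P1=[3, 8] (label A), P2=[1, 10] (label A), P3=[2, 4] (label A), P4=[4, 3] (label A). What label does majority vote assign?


d(q,P0) = 3.6056  (label B)
d(q,P1) = 2.0  (label A)
d(q,P2) = 2.0  (label A)
d(q,P3) = 4.1231  (label A)
d(q,P4) = 5.831  (label A)
Votes: A=4, B=1
Majority → A

A


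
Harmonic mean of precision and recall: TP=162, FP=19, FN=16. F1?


Precision = 162/181 = 0.895
Recall = 162/178 = 0.9101
F1 = 2·P·R/(P+R) = 2·TP/(2·TP+FP+FN) = 324/(324+19+16) = 324/359 = 0.9025

0.9025


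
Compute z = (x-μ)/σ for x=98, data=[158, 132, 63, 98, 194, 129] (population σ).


μ = 129, σ = 41.6173
z = (98 - 129)/41.6173 = -0.7449

-0.7449


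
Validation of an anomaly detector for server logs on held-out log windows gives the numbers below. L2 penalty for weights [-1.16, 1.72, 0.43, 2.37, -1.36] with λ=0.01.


‖w‖₂² = (-1.16)² + (1.72)² + (0.43)² + (2.37)² + (-1.36)²
     = 1.3456 + 2.9584 + 0.1849 + 5.6169 + 1.8496
     = 11.9554
λ·‖w‖₂² = 0.01·11.9554 = 0.119554

0.119554


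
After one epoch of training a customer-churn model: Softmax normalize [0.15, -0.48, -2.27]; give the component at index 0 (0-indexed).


Exponentials: e^0.15=1.1618, e^-0.48=0.6188, e^-2.27=0.1033
Sum = 1.8839
Softmax = [0.6167, 0.3285, 0.0548]
p[0] = 1.1618/1.8839 = 0.6167

0.6167


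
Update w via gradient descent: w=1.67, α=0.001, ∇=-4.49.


w_new = w - α·∇
= 1.67 - 0.001·-4.49
= 1.67 + 0.00449
= 1.67449

1.67449


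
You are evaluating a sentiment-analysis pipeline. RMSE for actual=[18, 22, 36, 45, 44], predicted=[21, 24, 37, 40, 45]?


MSE = 40/5 = 8
RMSE = √(40/5) = 2.8284

2.8284


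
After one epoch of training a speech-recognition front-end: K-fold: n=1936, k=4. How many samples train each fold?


Fold size = 1936/4 = 484
Training per fold = 1936 - 484 = 1452

1452


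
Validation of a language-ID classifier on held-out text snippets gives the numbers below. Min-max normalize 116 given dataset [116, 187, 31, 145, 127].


min=31, max=187
(116-31)/(187-31) = 85/156 = 0.5449

0.5449


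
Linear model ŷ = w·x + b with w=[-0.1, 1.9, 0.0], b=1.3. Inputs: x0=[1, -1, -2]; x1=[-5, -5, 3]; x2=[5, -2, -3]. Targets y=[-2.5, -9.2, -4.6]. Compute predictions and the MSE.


ŷ0 = (-0.1)·(1) + (1.9)·(-1) + (0.0)·(-2) + 1.3 = -0.7
ŷ1 = (-0.1)·(-5) + (1.9)·(-5) + (0.0)·(3) + 1.3 = -7.7
ŷ2 = (-0.1)·(5) + (1.9)·(-2) + (0.0)·(-3) + 1.3 = -3.0
errors² = [3.24, 2.25, 2.56]
MSE = 8.0500/3 = 2.6833

2.6833


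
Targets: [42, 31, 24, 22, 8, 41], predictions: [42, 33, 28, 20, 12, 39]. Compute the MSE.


Squared errors: (42-42)²=0, (31-33)²=4, (24-28)²=16, (22-20)²=4, (8-12)²=16, (41-39)²=4
Sum = 44
MSE = 44/6 = 22/3

22/3


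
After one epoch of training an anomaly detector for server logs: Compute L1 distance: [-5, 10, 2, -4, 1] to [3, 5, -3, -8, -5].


d = |-5-3| + |10-5| + |2+ 3| + |-4+ 8| + |1+ 5|
  = 8 + 5 + 5 + 4 + 6
  = 28

28


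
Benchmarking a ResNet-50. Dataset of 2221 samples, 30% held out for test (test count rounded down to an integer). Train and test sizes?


Test = ⌊2221·30/100⌋ = 666
Train = 2221 - 666 = 1555

Train: 1555, Test: 666


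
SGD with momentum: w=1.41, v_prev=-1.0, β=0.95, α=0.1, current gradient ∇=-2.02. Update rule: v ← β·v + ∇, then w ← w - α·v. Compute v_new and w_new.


v_new = 0.95·-1.0 - 2.02 = -0.95 - 2.02 = -2.97
w_new = 1.41 - 0.1·-2.97 = 1.41 + 0.297 = 1.707

v_new=-2.97, w_new=1.707


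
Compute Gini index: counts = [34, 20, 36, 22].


Probabilities: [34/112, 20/112, 36/112, 22/112] ≈ [0.3036, 0.1786, 0.3214, 0.1964]
Σpᵢ² = (1156 + 400 + 1296 + 484)/112² = 3336/12544
Gini = 1 - Σpᵢ² = 1 - 3336/12544 = 0.7341

0.7341


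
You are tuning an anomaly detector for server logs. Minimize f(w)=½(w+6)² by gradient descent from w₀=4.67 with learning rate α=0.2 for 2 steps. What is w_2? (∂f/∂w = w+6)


step 1: grad = 4.67+6 = 10.67; w = 4.67 - 0.2·(10.67) = 2.536
step 2: grad = 2.536+6 = 8.536; w = 2.536 - 0.2·(8.536) = 0.8288

0.8288


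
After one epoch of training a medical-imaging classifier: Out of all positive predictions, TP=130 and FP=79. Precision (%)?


Precision = TP/(TP+FP)
= 130/(130+79)
= 130/209 = 62.2%

62.2%


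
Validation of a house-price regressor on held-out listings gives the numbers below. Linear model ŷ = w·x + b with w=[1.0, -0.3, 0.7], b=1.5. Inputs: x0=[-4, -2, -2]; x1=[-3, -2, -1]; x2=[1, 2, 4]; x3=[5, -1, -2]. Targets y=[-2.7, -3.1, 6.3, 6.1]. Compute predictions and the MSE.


ŷ0 = (1.0)·(-4) + (-0.3)·(-2) + (0.7)·(-2) + 1.5 = -3.3
ŷ1 = (1.0)·(-3) + (-0.3)·(-2) + (0.7)·(-1) + 1.5 = -1.6
ŷ2 = (1.0)·(1) + (-0.3)·(2) + (0.7)·(4) + 1.5 = 4.7
ŷ3 = (1.0)·(5) + (-0.3)·(-1) + (0.7)·(-2) + 1.5 = 5.4
errors² = [0.36, 2.25, 2.56, 0.49]
MSE = 5.6600/4 = 1.415

1.415


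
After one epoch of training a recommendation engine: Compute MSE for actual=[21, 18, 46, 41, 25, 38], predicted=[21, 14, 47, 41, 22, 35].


Squared errors: (21-21)²=0, (18-14)²=16, (46-47)²=1, (41-41)²=0, (25-22)²=9, (38-35)²=9
Sum = 35
MSE = 35/6 = 35/6

35/6


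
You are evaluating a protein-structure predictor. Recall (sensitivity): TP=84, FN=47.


Recall = TP/(TP+FN)
= 84/(84+47)
= 84/131 = 64.12%

64.12%


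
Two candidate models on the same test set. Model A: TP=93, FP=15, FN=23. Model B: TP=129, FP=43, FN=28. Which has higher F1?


Model A: P=93/108=0.8611, R=93/116=0.8017, F1=2PR/(P+R)=2TP/(2TP+FP+FN)=186/224=0.8304
Model B: P=129/172=0.75, R=129/157=0.8217, F1=2PR/(P+R)=2TP/(2TP+FP+FN)=258/329=0.7842
0.8304 > 0.7842 → Model A

Model A


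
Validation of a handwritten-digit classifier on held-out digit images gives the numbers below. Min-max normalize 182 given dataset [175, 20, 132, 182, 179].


min=20, max=182
(182-20)/(182-20) = 162/162 = 1.0

1.0


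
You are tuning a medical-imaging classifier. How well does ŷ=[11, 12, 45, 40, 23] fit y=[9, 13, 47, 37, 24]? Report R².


ȳ = 26
SS_res = Σ(y-ŷ)² = 19
SS_tot = Σ(y-ȳ)² = 1024
R² = 1 - SS_res/SS_tot = 1 - 0.0186 = 0.9814

0.9814


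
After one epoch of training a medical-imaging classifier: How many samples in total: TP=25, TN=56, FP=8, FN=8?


Total = TP + TN + FP + FN
= 25 + 56 + 8 + 8
= 97
(Predicted positive: 33, predicted negative: 64)

97


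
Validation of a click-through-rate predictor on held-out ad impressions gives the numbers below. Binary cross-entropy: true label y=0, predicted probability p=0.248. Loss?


BCE = -[y·ln(p) + (1-y)·ln(1-p)]
= -0 - 1·ln(1-0.248)
= -ln(0.752) = 0.285

0.285


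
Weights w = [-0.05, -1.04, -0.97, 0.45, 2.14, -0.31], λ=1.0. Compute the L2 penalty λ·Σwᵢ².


‖w‖₂² = (-0.05)² + (-1.04)² + (-0.97)² + (0.45)² + (2.14)² + (-0.31)²
     = 0.0025 + 1.0816 + 0.9409 + 0.2025 + 4.5796 + 0.0961
     = 6.9032
λ·‖w‖₂² = 1.0·6.9032 = 6.9032

6.9032


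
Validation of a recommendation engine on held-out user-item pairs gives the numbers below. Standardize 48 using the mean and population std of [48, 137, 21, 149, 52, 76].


μ = 80.5, σ = 47.1054
z = (48 - 80.5)/47.1054 = -0.6899

-0.6899


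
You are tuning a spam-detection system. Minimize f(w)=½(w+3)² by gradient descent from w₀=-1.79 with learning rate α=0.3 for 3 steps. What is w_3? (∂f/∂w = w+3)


step 1: grad = -1.79+3 = 1.21; w = -1.79 - 0.3·(1.21) = -2.153
step 2: grad = -2.153+3 = 0.847; w = -2.153 - 0.3·(0.847) = -2.4071
step 3: grad = -2.4071+3 = 0.5929; w = -2.4071 - 0.3·(0.5929) = -2.58497

-2.58497


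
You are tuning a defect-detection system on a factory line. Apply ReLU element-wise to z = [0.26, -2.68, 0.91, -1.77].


ReLU(0.26) = max(0, 0.26) = 0.26
ReLU(-2.68) = max(0, -2.68) = 0.0
ReLU(0.91) = max(0, 0.91) = 0.91
ReLU(-1.77) = max(0, -1.77) = 0.0
result = [0.26, 0.0, 0.91, 0.0]

[0.26, 0.0, 0.91, 0.0]
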